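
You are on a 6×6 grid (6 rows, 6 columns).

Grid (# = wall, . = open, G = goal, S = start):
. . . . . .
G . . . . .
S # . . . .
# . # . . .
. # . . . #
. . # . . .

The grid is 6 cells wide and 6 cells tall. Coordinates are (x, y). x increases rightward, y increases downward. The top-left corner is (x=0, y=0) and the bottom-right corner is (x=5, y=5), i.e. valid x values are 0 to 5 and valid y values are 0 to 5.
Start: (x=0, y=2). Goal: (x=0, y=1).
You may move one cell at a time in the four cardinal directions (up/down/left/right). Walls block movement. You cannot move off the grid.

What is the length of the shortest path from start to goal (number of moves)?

BFS from (x=0, y=2) until reaching (x=0, y=1):
  Distance 0: (x=0, y=2)
  Distance 1: (x=0, y=1)  <- goal reached here
One shortest path (1 moves): (x=0, y=2) -> (x=0, y=1)

Answer: Shortest path length: 1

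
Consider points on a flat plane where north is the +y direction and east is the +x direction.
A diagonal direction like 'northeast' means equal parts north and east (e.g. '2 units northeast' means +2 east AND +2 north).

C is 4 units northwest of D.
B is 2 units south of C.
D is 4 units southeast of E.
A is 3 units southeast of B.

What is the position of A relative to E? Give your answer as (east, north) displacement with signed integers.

Place E at the origin (east=0, north=0).
  D is 4 units southeast of E: delta (east=+4, north=-4); D at (east=4, north=-4).
  C is 4 units northwest of D: delta (east=-4, north=+4); C at (east=0, north=0).
  B is 2 units south of C: delta (east=+0, north=-2); B at (east=0, north=-2).
  A is 3 units southeast of B: delta (east=+3, north=-3); A at (east=3, north=-5).
Therefore A relative to E: (east=3, north=-5).

Answer: A is at (east=3, north=-5) relative to E.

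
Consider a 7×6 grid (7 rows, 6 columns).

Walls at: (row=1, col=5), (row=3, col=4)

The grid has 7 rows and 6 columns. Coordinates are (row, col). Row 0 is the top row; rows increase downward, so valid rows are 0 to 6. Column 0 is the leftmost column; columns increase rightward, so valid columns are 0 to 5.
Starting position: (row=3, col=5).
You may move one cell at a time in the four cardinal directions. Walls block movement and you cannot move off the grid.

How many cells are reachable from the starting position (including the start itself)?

BFS flood-fill from (row=3, col=5):
  Distance 0: (row=3, col=5)
  Distance 1: (row=2, col=5), (row=4, col=5)
  Distance 2: (row=2, col=4), (row=4, col=4), (row=5, col=5)
  Distance 3: (row=1, col=4), (row=2, col=3), (row=4, col=3), (row=5, col=4), (row=6, col=5)
  Distance 4: (row=0, col=4), (row=1, col=3), (row=2, col=2), (row=3, col=3), (row=4, col=2), (row=5, col=3), (row=6, col=4)
  Distance 5: (row=0, col=3), (row=0, col=5), (row=1, col=2), (row=2, col=1), (row=3, col=2), (row=4, col=1), (row=5, col=2), (row=6, col=3)
  Distance 6: (row=0, col=2), (row=1, col=1), (row=2, col=0), (row=3, col=1), (row=4, col=0), (row=5, col=1), (row=6, col=2)
  Distance 7: (row=0, col=1), (row=1, col=0), (row=3, col=0), (row=5, col=0), (row=6, col=1)
  Distance 8: (row=0, col=0), (row=6, col=0)
Total reachable: 40 (grid has 40 open cells total)

Answer: Reachable cells: 40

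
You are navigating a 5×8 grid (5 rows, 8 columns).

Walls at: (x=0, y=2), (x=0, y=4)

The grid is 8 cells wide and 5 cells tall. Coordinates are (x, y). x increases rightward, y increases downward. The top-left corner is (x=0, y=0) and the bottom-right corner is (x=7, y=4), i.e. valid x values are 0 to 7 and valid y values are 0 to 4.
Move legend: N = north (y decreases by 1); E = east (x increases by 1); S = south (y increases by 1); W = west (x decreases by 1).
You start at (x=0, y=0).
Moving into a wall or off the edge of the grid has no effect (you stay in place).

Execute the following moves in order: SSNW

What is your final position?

Start: (x=0, y=0)
  S (south): (x=0, y=0) -> (x=0, y=1)
  S (south): blocked, stay at (x=0, y=1)
  N (north): (x=0, y=1) -> (x=0, y=0)
  W (west): blocked, stay at (x=0, y=0)
Final: (x=0, y=0)

Answer: Final position: (x=0, y=0)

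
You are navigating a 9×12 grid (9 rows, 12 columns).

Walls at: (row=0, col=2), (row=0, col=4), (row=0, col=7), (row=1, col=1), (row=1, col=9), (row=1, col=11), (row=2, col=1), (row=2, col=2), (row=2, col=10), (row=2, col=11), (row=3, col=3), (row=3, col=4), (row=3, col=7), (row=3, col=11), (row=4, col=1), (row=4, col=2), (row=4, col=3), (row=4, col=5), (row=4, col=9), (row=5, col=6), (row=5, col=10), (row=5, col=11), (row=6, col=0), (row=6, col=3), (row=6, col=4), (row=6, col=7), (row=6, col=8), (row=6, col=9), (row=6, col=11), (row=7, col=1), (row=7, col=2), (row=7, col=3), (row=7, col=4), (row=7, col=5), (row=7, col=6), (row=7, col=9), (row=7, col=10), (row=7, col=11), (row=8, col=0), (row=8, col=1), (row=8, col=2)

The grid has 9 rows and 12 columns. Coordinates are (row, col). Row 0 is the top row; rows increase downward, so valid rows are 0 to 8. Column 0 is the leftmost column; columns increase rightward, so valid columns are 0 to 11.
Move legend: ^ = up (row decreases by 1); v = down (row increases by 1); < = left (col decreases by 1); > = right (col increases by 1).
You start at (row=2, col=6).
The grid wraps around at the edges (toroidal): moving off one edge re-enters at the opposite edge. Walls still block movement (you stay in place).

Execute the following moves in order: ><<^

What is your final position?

Answer: Final position: (row=1, col=5)

Derivation:
Start: (row=2, col=6)
  > (right): (row=2, col=6) -> (row=2, col=7)
  < (left): (row=2, col=7) -> (row=2, col=6)
  < (left): (row=2, col=6) -> (row=2, col=5)
  ^ (up): (row=2, col=5) -> (row=1, col=5)
Final: (row=1, col=5)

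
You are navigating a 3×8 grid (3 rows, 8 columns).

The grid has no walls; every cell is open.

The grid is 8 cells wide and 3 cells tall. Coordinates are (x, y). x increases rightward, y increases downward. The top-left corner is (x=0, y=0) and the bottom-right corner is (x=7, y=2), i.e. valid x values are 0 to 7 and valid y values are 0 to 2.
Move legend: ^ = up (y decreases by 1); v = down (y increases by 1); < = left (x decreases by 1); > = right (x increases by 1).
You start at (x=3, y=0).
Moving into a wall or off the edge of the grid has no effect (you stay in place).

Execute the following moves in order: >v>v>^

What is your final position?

Start: (x=3, y=0)
  > (right): (x=3, y=0) -> (x=4, y=0)
  v (down): (x=4, y=0) -> (x=4, y=1)
  > (right): (x=4, y=1) -> (x=5, y=1)
  v (down): (x=5, y=1) -> (x=5, y=2)
  > (right): (x=5, y=2) -> (x=6, y=2)
  ^ (up): (x=6, y=2) -> (x=6, y=1)
Final: (x=6, y=1)

Answer: Final position: (x=6, y=1)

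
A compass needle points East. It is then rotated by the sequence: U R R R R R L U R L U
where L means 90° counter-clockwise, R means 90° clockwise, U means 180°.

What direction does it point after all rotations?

Answer: Final heading: West

Derivation:
Start: East
  U (U-turn (180°)) -> West
  R (right (90° clockwise)) -> North
  R (right (90° clockwise)) -> East
  R (right (90° clockwise)) -> South
  R (right (90° clockwise)) -> West
  R (right (90° clockwise)) -> North
  L (left (90° counter-clockwise)) -> West
  U (U-turn (180°)) -> East
  R (right (90° clockwise)) -> South
  L (left (90° counter-clockwise)) -> East
  U (U-turn (180°)) -> West
Final: West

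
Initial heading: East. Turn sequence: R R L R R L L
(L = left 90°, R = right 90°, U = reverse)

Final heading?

Answer: Final heading: South

Derivation:
Start: East
  R (right (90° clockwise)) -> South
  R (right (90° clockwise)) -> West
  L (left (90° counter-clockwise)) -> South
  R (right (90° clockwise)) -> West
  R (right (90° clockwise)) -> North
  L (left (90° counter-clockwise)) -> West
  L (left (90° counter-clockwise)) -> South
Final: South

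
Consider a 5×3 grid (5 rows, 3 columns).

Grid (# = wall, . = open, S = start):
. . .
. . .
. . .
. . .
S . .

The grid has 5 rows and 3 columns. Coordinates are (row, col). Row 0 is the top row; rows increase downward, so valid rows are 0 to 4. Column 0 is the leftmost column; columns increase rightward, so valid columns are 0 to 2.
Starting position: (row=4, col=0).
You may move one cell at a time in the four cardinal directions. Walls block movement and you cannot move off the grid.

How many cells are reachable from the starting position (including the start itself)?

BFS flood-fill from (row=4, col=0):
  Distance 0: (row=4, col=0)
  Distance 1: (row=3, col=0), (row=4, col=1)
  Distance 2: (row=2, col=0), (row=3, col=1), (row=4, col=2)
  Distance 3: (row=1, col=0), (row=2, col=1), (row=3, col=2)
  Distance 4: (row=0, col=0), (row=1, col=1), (row=2, col=2)
  Distance 5: (row=0, col=1), (row=1, col=2)
  Distance 6: (row=0, col=2)
Total reachable: 15 (grid has 15 open cells total)

Answer: Reachable cells: 15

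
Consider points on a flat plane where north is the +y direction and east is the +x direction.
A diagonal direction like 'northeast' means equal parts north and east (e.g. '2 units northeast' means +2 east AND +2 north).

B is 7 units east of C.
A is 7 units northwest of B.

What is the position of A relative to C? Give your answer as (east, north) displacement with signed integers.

Answer: A is at (east=0, north=7) relative to C.

Derivation:
Place C at the origin (east=0, north=0).
  B is 7 units east of C: delta (east=+7, north=+0); B at (east=7, north=0).
  A is 7 units northwest of B: delta (east=-7, north=+7); A at (east=0, north=7).
Therefore A relative to C: (east=0, north=7).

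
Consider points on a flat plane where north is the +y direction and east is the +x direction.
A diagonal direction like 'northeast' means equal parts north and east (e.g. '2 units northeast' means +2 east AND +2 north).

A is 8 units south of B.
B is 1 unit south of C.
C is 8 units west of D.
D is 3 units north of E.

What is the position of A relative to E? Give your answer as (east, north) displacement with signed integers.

Answer: A is at (east=-8, north=-6) relative to E.

Derivation:
Place E at the origin (east=0, north=0).
  D is 3 units north of E: delta (east=+0, north=+3); D at (east=0, north=3).
  C is 8 units west of D: delta (east=-8, north=+0); C at (east=-8, north=3).
  B is 1 unit south of C: delta (east=+0, north=-1); B at (east=-8, north=2).
  A is 8 units south of B: delta (east=+0, north=-8); A at (east=-8, north=-6).
Therefore A relative to E: (east=-8, north=-6).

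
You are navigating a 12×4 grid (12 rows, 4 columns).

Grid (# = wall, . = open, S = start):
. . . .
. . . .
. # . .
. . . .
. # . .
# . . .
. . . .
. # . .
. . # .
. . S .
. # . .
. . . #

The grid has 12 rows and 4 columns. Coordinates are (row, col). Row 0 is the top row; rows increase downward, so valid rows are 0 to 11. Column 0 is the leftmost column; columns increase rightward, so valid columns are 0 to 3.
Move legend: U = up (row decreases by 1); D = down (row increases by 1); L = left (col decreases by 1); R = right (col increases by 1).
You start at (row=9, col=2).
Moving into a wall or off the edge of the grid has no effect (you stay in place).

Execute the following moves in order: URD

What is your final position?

Answer: Final position: (row=10, col=3)

Derivation:
Start: (row=9, col=2)
  U (up): blocked, stay at (row=9, col=2)
  R (right): (row=9, col=2) -> (row=9, col=3)
  D (down): (row=9, col=3) -> (row=10, col=3)
Final: (row=10, col=3)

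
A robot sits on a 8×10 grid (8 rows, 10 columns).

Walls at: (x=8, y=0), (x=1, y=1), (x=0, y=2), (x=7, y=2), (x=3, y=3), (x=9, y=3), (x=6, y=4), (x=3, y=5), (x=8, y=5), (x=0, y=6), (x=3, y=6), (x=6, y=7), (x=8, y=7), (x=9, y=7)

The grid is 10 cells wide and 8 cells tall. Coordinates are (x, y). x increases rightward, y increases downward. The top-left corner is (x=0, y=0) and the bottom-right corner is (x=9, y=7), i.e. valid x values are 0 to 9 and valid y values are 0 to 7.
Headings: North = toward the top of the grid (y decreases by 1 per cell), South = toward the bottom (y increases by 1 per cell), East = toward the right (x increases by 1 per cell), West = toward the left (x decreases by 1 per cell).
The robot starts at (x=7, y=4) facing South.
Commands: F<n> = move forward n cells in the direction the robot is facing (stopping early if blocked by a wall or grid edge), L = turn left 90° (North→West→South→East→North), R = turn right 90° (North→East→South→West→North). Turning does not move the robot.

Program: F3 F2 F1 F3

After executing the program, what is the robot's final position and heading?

Answer: Final position: (x=7, y=7), facing South

Derivation:
Start: (x=7, y=4), facing South
  F3: move forward 3, now at (x=7, y=7)
  F2: move forward 0/2 (blocked), now at (x=7, y=7)
  F1: move forward 0/1 (blocked), now at (x=7, y=7)
  F3: move forward 0/3 (blocked), now at (x=7, y=7)
Final: (x=7, y=7), facing South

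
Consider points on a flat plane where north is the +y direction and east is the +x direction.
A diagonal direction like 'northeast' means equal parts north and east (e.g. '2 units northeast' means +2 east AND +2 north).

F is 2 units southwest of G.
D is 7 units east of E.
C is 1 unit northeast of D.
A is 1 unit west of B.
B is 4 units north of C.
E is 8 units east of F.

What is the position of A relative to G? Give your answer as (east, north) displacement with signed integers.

Place G at the origin (east=0, north=0).
  F is 2 units southwest of G: delta (east=-2, north=-2); F at (east=-2, north=-2).
  E is 8 units east of F: delta (east=+8, north=+0); E at (east=6, north=-2).
  D is 7 units east of E: delta (east=+7, north=+0); D at (east=13, north=-2).
  C is 1 unit northeast of D: delta (east=+1, north=+1); C at (east=14, north=-1).
  B is 4 units north of C: delta (east=+0, north=+4); B at (east=14, north=3).
  A is 1 unit west of B: delta (east=-1, north=+0); A at (east=13, north=3).
Therefore A relative to G: (east=13, north=3).

Answer: A is at (east=13, north=3) relative to G.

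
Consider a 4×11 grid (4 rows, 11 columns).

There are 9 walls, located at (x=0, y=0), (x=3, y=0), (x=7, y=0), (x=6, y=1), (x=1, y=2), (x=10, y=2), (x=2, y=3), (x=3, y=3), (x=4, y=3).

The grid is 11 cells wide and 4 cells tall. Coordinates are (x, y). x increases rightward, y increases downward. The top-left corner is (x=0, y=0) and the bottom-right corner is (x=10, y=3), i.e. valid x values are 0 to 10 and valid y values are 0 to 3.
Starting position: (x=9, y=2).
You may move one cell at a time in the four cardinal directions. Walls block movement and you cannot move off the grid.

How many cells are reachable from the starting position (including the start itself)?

Answer: Reachable cells: 35

Derivation:
BFS flood-fill from (x=9, y=2):
  Distance 0: (x=9, y=2)
  Distance 1: (x=9, y=1), (x=8, y=2), (x=9, y=3)
  Distance 2: (x=9, y=0), (x=8, y=1), (x=10, y=1), (x=7, y=2), (x=8, y=3), (x=10, y=3)
  Distance 3: (x=8, y=0), (x=10, y=0), (x=7, y=1), (x=6, y=2), (x=7, y=3)
  Distance 4: (x=5, y=2), (x=6, y=3)
  Distance 5: (x=5, y=1), (x=4, y=2), (x=5, y=3)
  Distance 6: (x=5, y=0), (x=4, y=1), (x=3, y=2)
  Distance 7: (x=4, y=0), (x=6, y=0), (x=3, y=1), (x=2, y=2)
  Distance 8: (x=2, y=1)
  Distance 9: (x=2, y=0), (x=1, y=1)
  Distance 10: (x=1, y=0), (x=0, y=1)
  Distance 11: (x=0, y=2)
  Distance 12: (x=0, y=3)
  Distance 13: (x=1, y=3)
Total reachable: 35 (grid has 35 open cells total)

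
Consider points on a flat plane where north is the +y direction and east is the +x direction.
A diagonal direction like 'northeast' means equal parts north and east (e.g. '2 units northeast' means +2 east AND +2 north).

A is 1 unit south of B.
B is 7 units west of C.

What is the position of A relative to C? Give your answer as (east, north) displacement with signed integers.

Answer: A is at (east=-7, north=-1) relative to C.

Derivation:
Place C at the origin (east=0, north=0).
  B is 7 units west of C: delta (east=-7, north=+0); B at (east=-7, north=0).
  A is 1 unit south of B: delta (east=+0, north=-1); A at (east=-7, north=-1).
Therefore A relative to C: (east=-7, north=-1).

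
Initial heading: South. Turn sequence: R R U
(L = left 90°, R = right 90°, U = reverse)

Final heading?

Answer: Final heading: South

Derivation:
Start: South
  R (right (90° clockwise)) -> West
  R (right (90° clockwise)) -> North
  U (U-turn (180°)) -> South
Final: South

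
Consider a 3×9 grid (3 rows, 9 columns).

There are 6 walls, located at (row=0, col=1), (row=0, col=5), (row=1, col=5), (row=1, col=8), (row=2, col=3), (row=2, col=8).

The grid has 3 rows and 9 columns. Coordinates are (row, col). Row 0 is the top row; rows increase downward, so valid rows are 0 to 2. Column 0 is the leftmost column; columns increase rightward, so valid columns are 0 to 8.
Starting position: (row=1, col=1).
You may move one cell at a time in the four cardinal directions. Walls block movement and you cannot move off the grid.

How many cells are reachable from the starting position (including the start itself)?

Answer: Reachable cells: 21

Derivation:
BFS flood-fill from (row=1, col=1):
  Distance 0: (row=1, col=1)
  Distance 1: (row=1, col=0), (row=1, col=2), (row=2, col=1)
  Distance 2: (row=0, col=0), (row=0, col=2), (row=1, col=3), (row=2, col=0), (row=2, col=2)
  Distance 3: (row=0, col=3), (row=1, col=4)
  Distance 4: (row=0, col=4), (row=2, col=4)
  Distance 5: (row=2, col=5)
  Distance 6: (row=2, col=6)
  Distance 7: (row=1, col=6), (row=2, col=7)
  Distance 8: (row=0, col=6), (row=1, col=7)
  Distance 9: (row=0, col=7)
  Distance 10: (row=0, col=8)
Total reachable: 21 (grid has 21 open cells total)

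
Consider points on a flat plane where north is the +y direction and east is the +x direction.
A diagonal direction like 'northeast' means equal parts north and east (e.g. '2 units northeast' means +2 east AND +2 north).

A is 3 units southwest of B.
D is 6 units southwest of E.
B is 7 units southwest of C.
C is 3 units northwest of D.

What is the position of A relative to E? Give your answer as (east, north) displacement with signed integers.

Place E at the origin (east=0, north=0).
  D is 6 units southwest of E: delta (east=-6, north=-6); D at (east=-6, north=-6).
  C is 3 units northwest of D: delta (east=-3, north=+3); C at (east=-9, north=-3).
  B is 7 units southwest of C: delta (east=-7, north=-7); B at (east=-16, north=-10).
  A is 3 units southwest of B: delta (east=-3, north=-3); A at (east=-19, north=-13).
Therefore A relative to E: (east=-19, north=-13).

Answer: A is at (east=-19, north=-13) relative to E.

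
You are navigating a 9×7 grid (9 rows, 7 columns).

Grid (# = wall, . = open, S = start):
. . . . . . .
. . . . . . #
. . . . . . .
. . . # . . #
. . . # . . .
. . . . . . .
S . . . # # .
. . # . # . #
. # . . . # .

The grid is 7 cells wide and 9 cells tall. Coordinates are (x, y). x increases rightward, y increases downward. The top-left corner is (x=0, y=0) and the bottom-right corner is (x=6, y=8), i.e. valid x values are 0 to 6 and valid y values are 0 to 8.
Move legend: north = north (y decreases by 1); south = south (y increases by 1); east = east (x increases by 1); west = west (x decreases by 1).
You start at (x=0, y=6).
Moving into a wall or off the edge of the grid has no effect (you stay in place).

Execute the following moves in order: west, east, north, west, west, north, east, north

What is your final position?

Answer: Final position: (x=1, y=3)

Derivation:
Start: (x=0, y=6)
  west (west): blocked, stay at (x=0, y=6)
  east (east): (x=0, y=6) -> (x=1, y=6)
  north (north): (x=1, y=6) -> (x=1, y=5)
  west (west): (x=1, y=5) -> (x=0, y=5)
  west (west): blocked, stay at (x=0, y=5)
  north (north): (x=0, y=5) -> (x=0, y=4)
  east (east): (x=0, y=4) -> (x=1, y=4)
  north (north): (x=1, y=4) -> (x=1, y=3)
Final: (x=1, y=3)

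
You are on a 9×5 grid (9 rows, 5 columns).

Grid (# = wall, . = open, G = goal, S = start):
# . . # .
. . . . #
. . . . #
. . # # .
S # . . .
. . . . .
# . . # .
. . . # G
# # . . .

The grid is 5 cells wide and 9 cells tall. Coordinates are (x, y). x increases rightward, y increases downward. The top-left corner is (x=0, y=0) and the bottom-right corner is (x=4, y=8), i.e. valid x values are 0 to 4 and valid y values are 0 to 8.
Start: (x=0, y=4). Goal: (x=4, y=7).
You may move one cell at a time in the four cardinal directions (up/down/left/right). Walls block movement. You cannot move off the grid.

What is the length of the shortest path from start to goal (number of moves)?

Answer: Shortest path length: 7

Derivation:
BFS from (x=0, y=4) until reaching (x=4, y=7):
  Distance 0: (x=0, y=4)
  Distance 1: (x=0, y=3), (x=0, y=5)
  Distance 2: (x=0, y=2), (x=1, y=3), (x=1, y=5)
  Distance 3: (x=0, y=1), (x=1, y=2), (x=2, y=5), (x=1, y=6)
  Distance 4: (x=1, y=1), (x=2, y=2), (x=2, y=4), (x=3, y=5), (x=2, y=6), (x=1, y=7)
  Distance 5: (x=1, y=0), (x=2, y=1), (x=3, y=2), (x=3, y=4), (x=4, y=5), (x=0, y=7), (x=2, y=7)
  Distance 6: (x=2, y=0), (x=3, y=1), (x=4, y=4), (x=4, y=6), (x=2, y=8)
  Distance 7: (x=4, y=3), (x=4, y=7), (x=3, y=8)  <- goal reached here
One shortest path (7 moves): (x=0, y=4) -> (x=0, y=5) -> (x=1, y=5) -> (x=2, y=5) -> (x=3, y=5) -> (x=4, y=5) -> (x=4, y=6) -> (x=4, y=7)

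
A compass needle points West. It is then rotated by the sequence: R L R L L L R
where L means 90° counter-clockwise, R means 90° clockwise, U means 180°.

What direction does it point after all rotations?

Answer: Final heading: South

Derivation:
Start: West
  R (right (90° clockwise)) -> North
  L (left (90° counter-clockwise)) -> West
  R (right (90° clockwise)) -> North
  L (left (90° counter-clockwise)) -> West
  L (left (90° counter-clockwise)) -> South
  L (left (90° counter-clockwise)) -> East
  R (right (90° clockwise)) -> South
Final: South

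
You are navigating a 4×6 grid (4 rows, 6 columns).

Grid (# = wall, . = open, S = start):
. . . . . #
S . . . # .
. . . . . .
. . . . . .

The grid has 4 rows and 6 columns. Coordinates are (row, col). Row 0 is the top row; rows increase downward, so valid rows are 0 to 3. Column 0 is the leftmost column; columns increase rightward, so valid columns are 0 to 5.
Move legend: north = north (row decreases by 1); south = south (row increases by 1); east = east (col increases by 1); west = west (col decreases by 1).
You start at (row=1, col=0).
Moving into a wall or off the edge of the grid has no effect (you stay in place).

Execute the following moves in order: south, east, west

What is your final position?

Answer: Final position: (row=2, col=0)

Derivation:
Start: (row=1, col=0)
  south (south): (row=1, col=0) -> (row=2, col=0)
  east (east): (row=2, col=0) -> (row=2, col=1)
  west (west): (row=2, col=1) -> (row=2, col=0)
Final: (row=2, col=0)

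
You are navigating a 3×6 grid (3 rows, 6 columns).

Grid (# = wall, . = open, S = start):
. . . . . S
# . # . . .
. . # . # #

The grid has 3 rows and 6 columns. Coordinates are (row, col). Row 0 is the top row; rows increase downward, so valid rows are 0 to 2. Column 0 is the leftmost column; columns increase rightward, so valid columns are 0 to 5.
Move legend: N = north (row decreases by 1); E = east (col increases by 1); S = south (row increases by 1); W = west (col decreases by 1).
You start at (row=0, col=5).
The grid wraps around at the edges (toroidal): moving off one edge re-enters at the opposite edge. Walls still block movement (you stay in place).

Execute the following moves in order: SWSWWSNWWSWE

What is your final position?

Start: (row=0, col=5)
  S (south): (row=0, col=5) -> (row=1, col=5)
  W (west): (row=1, col=5) -> (row=1, col=4)
  S (south): blocked, stay at (row=1, col=4)
  W (west): (row=1, col=4) -> (row=1, col=3)
  W (west): blocked, stay at (row=1, col=3)
  S (south): (row=1, col=3) -> (row=2, col=3)
  N (north): (row=2, col=3) -> (row=1, col=3)
  W (west): blocked, stay at (row=1, col=3)
  W (west): blocked, stay at (row=1, col=3)
  S (south): (row=1, col=3) -> (row=2, col=3)
  W (west): blocked, stay at (row=2, col=3)
  E (east): blocked, stay at (row=2, col=3)
Final: (row=2, col=3)

Answer: Final position: (row=2, col=3)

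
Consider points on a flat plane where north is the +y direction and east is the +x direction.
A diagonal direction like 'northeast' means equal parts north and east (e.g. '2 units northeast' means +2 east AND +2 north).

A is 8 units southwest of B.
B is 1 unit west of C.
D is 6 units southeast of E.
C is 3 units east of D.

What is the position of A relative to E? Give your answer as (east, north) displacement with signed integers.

Place E at the origin (east=0, north=0).
  D is 6 units southeast of E: delta (east=+6, north=-6); D at (east=6, north=-6).
  C is 3 units east of D: delta (east=+3, north=+0); C at (east=9, north=-6).
  B is 1 unit west of C: delta (east=-1, north=+0); B at (east=8, north=-6).
  A is 8 units southwest of B: delta (east=-8, north=-8); A at (east=0, north=-14).
Therefore A relative to E: (east=0, north=-14).

Answer: A is at (east=0, north=-14) relative to E.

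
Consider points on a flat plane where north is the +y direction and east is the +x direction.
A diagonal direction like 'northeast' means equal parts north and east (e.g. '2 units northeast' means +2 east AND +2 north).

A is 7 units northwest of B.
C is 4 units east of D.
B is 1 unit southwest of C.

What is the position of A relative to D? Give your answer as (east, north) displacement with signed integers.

Place D at the origin (east=0, north=0).
  C is 4 units east of D: delta (east=+4, north=+0); C at (east=4, north=0).
  B is 1 unit southwest of C: delta (east=-1, north=-1); B at (east=3, north=-1).
  A is 7 units northwest of B: delta (east=-7, north=+7); A at (east=-4, north=6).
Therefore A relative to D: (east=-4, north=6).

Answer: A is at (east=-4, north=6) relative to D.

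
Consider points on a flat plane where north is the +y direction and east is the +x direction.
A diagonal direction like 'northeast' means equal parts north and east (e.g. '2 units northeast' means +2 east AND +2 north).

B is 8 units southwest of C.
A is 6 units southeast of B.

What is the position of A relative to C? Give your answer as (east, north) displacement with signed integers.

Answer: A is at (east=-2, north=-14) relative to C.

Derivation:
Place C at the origin (east=0, north=0).
  B is 8 units southwest of C: delta (east=-8, north=-8); B at (east=-8, north=-8).
  A is 6 units southeast of B: delta (east=+6, north=-6); A at (east=-2, north=-14).
Therefore A relative to C: (east=-2, north=-14).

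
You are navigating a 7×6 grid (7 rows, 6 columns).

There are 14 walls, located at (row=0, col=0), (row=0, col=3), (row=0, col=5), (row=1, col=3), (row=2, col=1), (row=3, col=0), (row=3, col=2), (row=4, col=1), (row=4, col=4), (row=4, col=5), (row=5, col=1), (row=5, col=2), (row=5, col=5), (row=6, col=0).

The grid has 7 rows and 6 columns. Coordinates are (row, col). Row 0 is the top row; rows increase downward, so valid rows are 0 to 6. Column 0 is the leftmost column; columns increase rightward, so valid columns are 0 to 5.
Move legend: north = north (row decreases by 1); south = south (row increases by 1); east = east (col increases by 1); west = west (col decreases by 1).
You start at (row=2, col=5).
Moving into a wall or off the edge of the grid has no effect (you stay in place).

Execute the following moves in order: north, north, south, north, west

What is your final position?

Answer: Final position: (row=1, col=4)

Derivation:
Start: (row=2, col=5)
  north (north): (row=2, col=5) -> (row=1, col=5)
  north (north): blocked, stay at (row=1, col=5)
  south (south): (row=1, col=5) -> (row=2, col=5)
  north (north): (row=2, col=5) -> (row=1, col=5)
  west (west): (row=1, col=5) -> (row=1, col=4)
Final: (row=1, col=4)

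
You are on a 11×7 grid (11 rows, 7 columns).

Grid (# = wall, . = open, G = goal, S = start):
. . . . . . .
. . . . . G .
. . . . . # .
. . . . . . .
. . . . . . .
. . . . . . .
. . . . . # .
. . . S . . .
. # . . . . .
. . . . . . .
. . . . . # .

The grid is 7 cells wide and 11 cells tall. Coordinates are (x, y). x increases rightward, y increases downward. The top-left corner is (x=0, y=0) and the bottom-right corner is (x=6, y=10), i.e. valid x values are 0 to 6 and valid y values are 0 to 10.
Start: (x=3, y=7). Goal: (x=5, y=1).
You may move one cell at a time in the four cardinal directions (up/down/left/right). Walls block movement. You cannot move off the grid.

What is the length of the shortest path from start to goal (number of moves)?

Answer: Shortest path length: 8

Derivation:
BFS from (x=3, y=7) until reaching (x=5, y=1):
  Distance 0: (x=3, y=7)
  Distance 1: (x=3, y=6), (x=2, y=7), (x=4, y=7), (x=3, y=8)
  Distance 2: (x=3, y=5), (x=2, y=6), (x=4, y=6), (x=1, y=7), (x=5, y=7), (x=2, y=8), (x=4, y=8), (x=3, y=9)
  Distance 3: (x=3, y=4), (x=2, y=5), (x=4, y=5), (x=1, y=6), (x=0, y=7), (x=6, y=7), (x=5, y=8), (x=2, y=9), (x=4, y=9), (x=3, y=10)
  Distance 4: (x=3, y=3), (x=2, y=4), (x=4, y=4), (x=1, y=5), (x=5, y=5), (x=0, y=6), (x=6, y=6), (x=0, y=8), (x=6, y=8), (x=1, y=9), (x=5, y=9), (x=2, y=10), (x=4, y=10)
  Distance 5: (x=3, y=2), (x=2, y=3), (x=4, y=3), (x=1, y=4), (x=5, y=4), (x=0, y=5), (x=6, y=5), (x=0, y=9), (x=6, y=9), (x=1, y=10)
  Distance 6: (x=3, y=1), (x=2, y=2), (x=4, y=2), (x=1, y=3), (x=5, y=3), (x=0, y=4), (x=6, y=4), (x=0, y=10), (x=6, y=10)
  Distance 7: (x=3, y=0), (x=2, y=1), (x=4, y=1), (x=1, y=2), (x=0, y=3), (x=6, y=3)
  Distance 8: (x=2, y=0), (x=4, y=0), (x=1, y=1), (x=5, y=1), (x=0, y=2), (x=6, y=2)  <- goal reached here
One shortest path (8 moves): (x=3, y=7) -> (x=4, y=7) -> (x=4, y=6) -> (x=4, y=5) -> (x=4, y=4) -> (x=4, y=3) -> (x=4, y=2) -> (x=4, y=1) -> (x=5, y=1)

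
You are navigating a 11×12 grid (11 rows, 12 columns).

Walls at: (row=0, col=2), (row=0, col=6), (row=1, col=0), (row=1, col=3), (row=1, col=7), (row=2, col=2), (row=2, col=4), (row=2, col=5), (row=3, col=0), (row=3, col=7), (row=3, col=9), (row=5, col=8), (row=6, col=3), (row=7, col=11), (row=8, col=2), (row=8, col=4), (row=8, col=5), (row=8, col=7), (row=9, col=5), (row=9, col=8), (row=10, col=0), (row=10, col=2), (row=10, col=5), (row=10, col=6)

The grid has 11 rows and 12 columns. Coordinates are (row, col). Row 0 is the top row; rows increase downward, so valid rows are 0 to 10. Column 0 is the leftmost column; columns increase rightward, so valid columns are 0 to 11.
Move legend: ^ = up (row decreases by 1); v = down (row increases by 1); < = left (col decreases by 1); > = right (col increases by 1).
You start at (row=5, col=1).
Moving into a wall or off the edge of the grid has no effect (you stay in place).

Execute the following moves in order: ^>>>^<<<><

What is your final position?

Answer: Final position: (row=3, col=1)

Derivation:
Start: (row=5, col=1)
  ^ (up): (row=5, col=1) -> (row=4, col=1)
  > (right): (row=4, col=1) -> (row=4, col=2)
  > (right): (row=4, col=2) -> (row=4, col=3)
  > (right): (row=4, col=3) -> (row=4, col=4)
  ^ (up): (row=4, col=4) -> (row=3, col=4)
  < (left): (row=3, col=4) -> (row=3, col=3)
  < (left): (row=3, col=3) -> (row=3, col=2)
  < (left): (row=3, col=2) -> (row=3, col=1)
  > (right): (row=3, col=1) -> (row=3, col=2)
  < (left): (row=3, col=2) -> (row=3, col=1)
Final: (row=3, col=1)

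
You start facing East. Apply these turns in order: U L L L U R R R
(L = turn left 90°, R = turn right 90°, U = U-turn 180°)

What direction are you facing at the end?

Answer: Final heading: East

Derivation:
Start: East
  U (U-turn (180°)) -> West
  L (left (90° counter-clockwise)) -> South
  L (left (90° counter-clockwise)) -> East
  L (left (90° counter-clockwise)) -> North
  U (U-turn (180°)) -> South
  R (right (90° clockwise)) -> West
  R (right (90° clockwise)) -> North
  R (right (90° clockwise)) -> East
Final: East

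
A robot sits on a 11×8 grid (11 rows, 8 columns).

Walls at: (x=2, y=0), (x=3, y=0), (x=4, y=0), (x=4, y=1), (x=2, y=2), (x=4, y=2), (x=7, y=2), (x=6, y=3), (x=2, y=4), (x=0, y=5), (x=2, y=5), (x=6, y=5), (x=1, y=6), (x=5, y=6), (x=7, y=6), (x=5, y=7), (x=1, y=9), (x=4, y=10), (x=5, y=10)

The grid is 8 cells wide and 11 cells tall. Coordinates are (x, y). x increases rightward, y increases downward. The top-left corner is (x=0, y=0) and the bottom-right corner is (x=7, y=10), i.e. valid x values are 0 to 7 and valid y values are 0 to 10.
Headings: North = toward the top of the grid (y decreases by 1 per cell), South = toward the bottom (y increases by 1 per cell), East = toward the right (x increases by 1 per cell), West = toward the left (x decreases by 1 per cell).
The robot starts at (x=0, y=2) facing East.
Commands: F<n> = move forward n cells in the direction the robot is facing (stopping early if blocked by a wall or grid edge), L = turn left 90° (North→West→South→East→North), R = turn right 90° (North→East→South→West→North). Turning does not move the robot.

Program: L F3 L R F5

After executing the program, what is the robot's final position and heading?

Start: (x=0, y=2), facing East
  L: turn left, now facing North
  F3: move forward 2/3 (blocked), now at (x=0, y=0)
  L: turn left, now facing West
  R: turn right, now facing North
  F5: move forward 0/5 (blocked), now at (x=0, y=0)
Final: (x=0, y=0), facing North

Answer: Final position: (x=0, y=0), facing North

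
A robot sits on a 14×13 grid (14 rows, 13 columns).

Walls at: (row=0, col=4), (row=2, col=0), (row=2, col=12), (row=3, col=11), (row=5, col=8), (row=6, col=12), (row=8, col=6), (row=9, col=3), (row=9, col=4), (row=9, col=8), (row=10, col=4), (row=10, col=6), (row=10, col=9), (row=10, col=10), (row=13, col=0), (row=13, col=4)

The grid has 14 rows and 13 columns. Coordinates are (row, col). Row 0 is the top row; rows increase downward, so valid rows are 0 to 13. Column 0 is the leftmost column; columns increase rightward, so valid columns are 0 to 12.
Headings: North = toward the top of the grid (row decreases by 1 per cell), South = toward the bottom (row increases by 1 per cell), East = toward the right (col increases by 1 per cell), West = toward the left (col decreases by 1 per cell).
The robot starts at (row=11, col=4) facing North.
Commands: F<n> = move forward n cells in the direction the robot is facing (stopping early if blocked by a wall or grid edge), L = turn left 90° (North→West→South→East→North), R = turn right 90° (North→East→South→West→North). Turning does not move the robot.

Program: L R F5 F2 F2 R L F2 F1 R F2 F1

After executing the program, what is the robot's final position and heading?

Start: (row=11, col=4), facing North
  L: turn left, now facing West
  R: turn right, now facing North
  F5: move forward 0/5 (blocked), now at (row=11, col=4)
  F2: move forward 0/2 (blocked), now at (row=11, col=4)
  F2: move forward 0/2 (blocked), now at (row=11, col=4)
  R: turn right, now facing East
  L: turn left, now facing North
  F2: move forward 0/2 (blocked), now at (row=11, col=4)
  F1: move forward 0/1 (blocked), now at (row=11, col=4)
  R: turn right, now facing East
  F2: move forward 2, now at (row=11, col=6)
  F1: move forward 1, now at (row=11, col=7)
Final: (row=11, col=7), facing East

Answer: Final position: (row=11, col=7), facing East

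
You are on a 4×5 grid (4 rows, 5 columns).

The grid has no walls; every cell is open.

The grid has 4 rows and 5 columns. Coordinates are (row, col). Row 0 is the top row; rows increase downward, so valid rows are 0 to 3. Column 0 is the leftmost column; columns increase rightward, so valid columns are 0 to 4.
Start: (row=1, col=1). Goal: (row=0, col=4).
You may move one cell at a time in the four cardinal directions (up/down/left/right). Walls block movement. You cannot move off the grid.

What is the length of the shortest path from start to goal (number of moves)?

Answer: Shortest path length: 4

Derivation:
BFS from (row=1, col=1) until reaching (row=0, col=4):
  Distance 0: (row=1, col=1)
  Distance 1: (row=0, col=1), (row=1, col=0), (row=1, col=2), (row=2, col=1)
  Distance 2: (row=0, col=0), (row=0, col=2), (row=1, col=3), (row=2, col=0), (row=2, col=2), (row=3, col=1)
  Distance 3: (row=0, col=3), (row=1, col=4), (row=2, col=3), (row=3, col=0), (row=3, col=2)
  Distance 4: (row=0, col=4), (row=2, col=4), (row=3, col=3)  <- goal reached here
One shortest path (4 moves): (row=1, col=1) -> (row=1, col=2) -> (row=1, col=3) -> (row=1, col=4) -> (row=0, col=4)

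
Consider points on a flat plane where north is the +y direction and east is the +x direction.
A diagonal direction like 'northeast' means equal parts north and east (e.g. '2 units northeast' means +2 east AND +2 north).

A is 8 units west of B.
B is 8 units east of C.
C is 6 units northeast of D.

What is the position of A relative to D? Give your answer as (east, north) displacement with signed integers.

Answer: A is at (east=6, north=6) relative to D.

Derivation:
Place D at the origin (east=0, north=0).
  C is 6 units northeast of D: delta (east=+6, north=+6); C at (east=6, north=6).
  B is 8 units east of C: delta (east=+8, north=+0); B at (east=14, north=6).
  A is 8 units west of B: delta (east=-8, north=+0); A at (east=6, north=6).
Therefore A relative to D: (east=6, north=6).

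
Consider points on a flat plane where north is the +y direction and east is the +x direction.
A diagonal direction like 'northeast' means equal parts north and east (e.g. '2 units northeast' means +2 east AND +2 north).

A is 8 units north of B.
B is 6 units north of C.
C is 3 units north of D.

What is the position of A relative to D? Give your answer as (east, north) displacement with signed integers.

Answer: A is at (east=0, north=17) relative to D.

Derivation:
Place D at the origin (east=0, north=0).
  C is 3 units north of D: delta (east=+0, north=+3); C at (east=0, north=3).
  B is 6 units north of C: delta (east=+0, north=+6); B at (east=0, north=9).
  A is 8 units north of B: delta (east=+0, north=+8); A at (east=0, north=17).
Therefore A relative to D: (east=0, north=17).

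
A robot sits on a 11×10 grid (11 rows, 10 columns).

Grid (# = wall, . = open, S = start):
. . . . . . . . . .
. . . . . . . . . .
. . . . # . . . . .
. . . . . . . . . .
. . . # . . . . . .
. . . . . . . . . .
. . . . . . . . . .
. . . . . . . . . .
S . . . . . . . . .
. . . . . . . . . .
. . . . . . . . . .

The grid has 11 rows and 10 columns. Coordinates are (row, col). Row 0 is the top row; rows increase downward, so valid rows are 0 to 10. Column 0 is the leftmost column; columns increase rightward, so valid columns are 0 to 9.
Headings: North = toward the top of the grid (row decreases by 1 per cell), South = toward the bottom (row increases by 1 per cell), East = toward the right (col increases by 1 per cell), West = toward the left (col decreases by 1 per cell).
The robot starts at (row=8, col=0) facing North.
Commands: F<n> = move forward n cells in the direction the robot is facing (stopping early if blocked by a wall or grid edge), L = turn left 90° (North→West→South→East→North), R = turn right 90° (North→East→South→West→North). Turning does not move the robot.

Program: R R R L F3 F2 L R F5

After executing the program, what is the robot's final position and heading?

Answer: Final position: (row=10, col=0), facing South

Derivation:
Start: (row=8, col=0), facing North
  R: turn right, now facing East
  R: turn right, now facing South
  R: turn right, now facing West
  L: turn left, now facing South
  F3: move forward 2/3 (blocked), now at (row=10, col=0)
  F2: move forward 0/2 (blocked), now at (row=10, col=0)
  L: turn left, now facing East
  R: turn right, now facing South
  F5: move forward 0/5 (blocked), now at (row=10, col=0)
Final: (row=10, col=0), facing South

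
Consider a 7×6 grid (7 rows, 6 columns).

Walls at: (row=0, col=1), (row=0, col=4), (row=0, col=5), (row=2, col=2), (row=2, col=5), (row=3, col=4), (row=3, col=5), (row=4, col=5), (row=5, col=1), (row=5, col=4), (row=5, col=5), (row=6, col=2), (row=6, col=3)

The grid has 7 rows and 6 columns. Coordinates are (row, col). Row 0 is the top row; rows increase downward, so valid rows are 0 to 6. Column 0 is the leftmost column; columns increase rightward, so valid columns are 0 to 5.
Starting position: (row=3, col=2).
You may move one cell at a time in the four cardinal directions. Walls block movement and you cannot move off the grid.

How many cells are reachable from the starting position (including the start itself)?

Answer: Reachable cells: 27

Derivation:
BFS flood-fill from (row=3, col=2):
  Distance 0: (row=3, col=2)
  Distance 1: (row=3, col=1), (row=3, col=3), (row=4, col=2)
  Distance 2: (row=2, col=1), (row=2, col=3), (row=3, col=0), (row=4, col=1), (row=4, col=3), (row=5, col=2)
  Distance 3: (row=1, col=1), (row=1, col=3), (row=2, col=0), (row=2, col=4), (row=4, col=0), (row=4, col=4), (row=5, col=3)
  Distance 4: (row=0, col=3), (row=1, col=0), (row=1, col=2), (row=1, col=4), (row=5, col=0)
  Distance 5: (row=0, col=0), (row=0, col=2), (row=1, col=5), (row=6, col=0)
  Distance 6: (row=6, col=1)
Total reachable: 27 (grid has 29 open cells total)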